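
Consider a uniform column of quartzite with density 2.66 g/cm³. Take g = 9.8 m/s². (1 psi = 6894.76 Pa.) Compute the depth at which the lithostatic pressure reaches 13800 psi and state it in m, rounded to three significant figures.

h = P/(ρg) = 13800 psi / (2660 kg/m³ × 9.8 m/s²) = 9.515×10^7 Pa / 26068 Pa/m = 3650.0 m

3650 m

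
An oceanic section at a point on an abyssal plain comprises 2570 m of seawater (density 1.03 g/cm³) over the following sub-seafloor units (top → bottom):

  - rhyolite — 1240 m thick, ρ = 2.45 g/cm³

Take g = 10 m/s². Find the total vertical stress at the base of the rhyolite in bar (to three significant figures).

seawater: 1030 kg/m³ × 10 m/s² × 2570 m = 2.647×10^7 Pa = 264.7 bar
rhyolite: 2450 kg/m³ × 10 m/s² × 1240 m = 3.038×10^7 Pa = 303.8 bar
Total = 264.7 + 303.8 = 568.51 bar

569 bar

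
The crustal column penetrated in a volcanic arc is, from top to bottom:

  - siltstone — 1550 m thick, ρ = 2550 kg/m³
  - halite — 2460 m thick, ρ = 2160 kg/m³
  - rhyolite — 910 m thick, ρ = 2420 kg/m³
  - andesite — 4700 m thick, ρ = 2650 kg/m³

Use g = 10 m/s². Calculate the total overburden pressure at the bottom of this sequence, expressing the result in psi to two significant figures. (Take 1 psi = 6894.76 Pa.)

35000 psi

siltstone: 2550 kg/m³ × 10 m/s² × 1550 m = 3.953×10^7 Pa = 5733 psi
halite: 2160 kg/m³ × 10 m/s² × 2460 m = 5.314×10^7 Pa = 7707 psi
rhyolite: 2420 kg/m³ × 10 m/s² × 910 m = 2.202×10^7 Pa = 3194 psi
andesite: 2650 kg/m³ × 10 m/s² × 4700 m = 1.246×10^8 Pa = 18064 psi
Total = 5733 + 7707 + 3194 + 18064 = 34698 psi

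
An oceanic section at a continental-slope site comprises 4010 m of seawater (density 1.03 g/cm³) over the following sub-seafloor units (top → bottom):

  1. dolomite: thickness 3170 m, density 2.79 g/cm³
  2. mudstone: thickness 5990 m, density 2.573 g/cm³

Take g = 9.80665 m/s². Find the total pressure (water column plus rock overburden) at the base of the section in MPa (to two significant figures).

280 MPa

seawater: 1030 kg/m³ × 9.80665 m/s² × 4010 m = 4.050×10^7 Pa = 40.50 MPa
dolomite: 2790 kg/m³ × 9.80665 m/s² × 3170 m = 8.673×10^7 Pa = 86.73 MPa
mudstone: 2573 kg/m³ × 9.80665 m/s² × 5990 m = 1.511×10^8 Pa = 151.1 MPa
Total = 40.50 + 86.73 + 151.1 = 278.38 MPa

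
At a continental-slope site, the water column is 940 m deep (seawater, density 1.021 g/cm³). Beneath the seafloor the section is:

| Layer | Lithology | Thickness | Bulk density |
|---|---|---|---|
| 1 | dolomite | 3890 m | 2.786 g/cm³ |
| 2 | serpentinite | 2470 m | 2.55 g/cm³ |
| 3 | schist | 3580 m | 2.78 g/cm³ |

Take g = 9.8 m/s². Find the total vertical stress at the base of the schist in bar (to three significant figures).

2750 bar

seawater: 1021 kg/m³ × 9.8 m/s² × 940 m = 9.405×10^6 Pa = 94.05 bar
dolomite: 2786 kg/m³ × 9.8 m/s² × 3890 m = 1.062×10^8 Pa = 1062 bar
serpentinite: 2550 kg/m³ × 9.8 m/s² × 2470 m = 6.173×10^7 Pa = 617.3 bar
schist: 2780 kg/m³ × 9.8 m/s² × 3580 m = 9.753×10^7 Pa = 975.3 bar
Total = 94.05 + 1062 + 617.3 + 975.3 = 2748.7 bar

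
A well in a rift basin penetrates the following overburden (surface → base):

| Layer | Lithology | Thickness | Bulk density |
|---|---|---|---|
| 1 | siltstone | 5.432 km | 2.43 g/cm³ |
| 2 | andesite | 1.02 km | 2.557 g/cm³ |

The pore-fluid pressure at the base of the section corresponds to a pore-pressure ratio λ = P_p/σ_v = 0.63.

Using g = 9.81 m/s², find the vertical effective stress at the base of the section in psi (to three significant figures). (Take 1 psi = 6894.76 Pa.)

8320 psi

Overburden (lithostatic) stress σ_v:
siltstone: 2430 kg/m³ × 9.81 m/s² × 5432 m = 1.295×10^8 Pa = 129.5 MPa
andesite: 2557 kg/m³ × 9.81 m/s² × 1020 m = 2.559×10^7 Pa = 25.59 MPa
Total = 129.5 + 25.59 = 155.08 MPa
Pore pressure P_p = λ·σ_v = 0.63 × 155.1 MPa = 97.70 MPa
Effective stress σ' = σ_v − P_p = 155.1 − 97.70 = 57.378 MPa = 8322.0 psi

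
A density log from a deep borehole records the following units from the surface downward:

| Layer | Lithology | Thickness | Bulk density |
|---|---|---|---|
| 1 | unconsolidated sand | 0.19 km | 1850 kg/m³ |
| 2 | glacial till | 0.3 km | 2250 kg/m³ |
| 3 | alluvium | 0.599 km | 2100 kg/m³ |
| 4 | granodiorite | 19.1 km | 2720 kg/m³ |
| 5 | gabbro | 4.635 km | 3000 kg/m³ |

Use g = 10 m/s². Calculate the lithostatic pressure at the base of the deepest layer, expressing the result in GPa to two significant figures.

unconsolidated sand: 1850 kg/m³ × 10 m/s² × 190 m = 3.515×10^6 Pa = 3.515×10^-3 GPa
glacial till: 2250 kg/m³ × 10 m/s² × 300 m = 6.750×10^6 Pa = 6.750×10^-3 GPa
alluvium: 2100 kg/m³ × 10 m/s² × 599 m = 1.258×10^7 Pa = 0.01258 GPa
granodiorite: 2720 kg/m³ × 10 m/s² × 19100 m = 5.195×10^8 Pa = 0.5195 GPa
gabbro: 3000 kg/m³ × 10 m/s² × 4635 m = 1.391×10^8 Pa = 0.1391 GPa
Total = 3.515×10^-3 + 6.750×10^-3 + 0.01258 + 0.5195 + 0.1391 = 0.68141 GPa

0.68 GPa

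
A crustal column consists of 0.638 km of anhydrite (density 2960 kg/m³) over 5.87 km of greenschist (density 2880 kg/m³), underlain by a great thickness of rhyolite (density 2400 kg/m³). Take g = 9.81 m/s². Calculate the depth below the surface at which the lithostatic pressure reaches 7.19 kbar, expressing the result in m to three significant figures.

Pressure at base of upper layers: 2960×9.81×638 + 2880×9.81×5870 = 1.844×10^8 Pa = 1.844 kbar
Remaining pressure to be supplied by rhyolite: 7.190×10^8 − 1.844×10^8 = 5.346×10^8 Pa
Additional depth in rhyolite = 5.346×10^8 Pa / (2400 kg/m³ × 9.81 m/s²) = 22708 m
Total depth = 6508 m + 22708 m = 29216 m

29200 m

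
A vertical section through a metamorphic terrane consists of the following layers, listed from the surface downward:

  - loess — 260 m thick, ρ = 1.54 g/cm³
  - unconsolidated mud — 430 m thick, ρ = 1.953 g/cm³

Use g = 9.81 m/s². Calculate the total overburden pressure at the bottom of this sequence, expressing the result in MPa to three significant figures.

12.2 MPa

loess: 1540 kg/m³ × 9.81 m/s² × 260 m = 3.928×10^6 Pa = 3.928 MPa
unconsolidated mud: 1953 kg/m³ × 9.81 m/s² × 430 m = 8.238×10^6 Pa = 8.238 MPa
Total = 3.928 + 8.238 = 12.166 MPa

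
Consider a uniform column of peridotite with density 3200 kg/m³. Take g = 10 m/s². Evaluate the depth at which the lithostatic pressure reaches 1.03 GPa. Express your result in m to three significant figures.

h = P/(ρg) = 1.03 GPa / (3200 kg/m³ × 10 m/s²) = 1.030×10^9 Pa / 32000 Pa/m = 32188 m

32200 m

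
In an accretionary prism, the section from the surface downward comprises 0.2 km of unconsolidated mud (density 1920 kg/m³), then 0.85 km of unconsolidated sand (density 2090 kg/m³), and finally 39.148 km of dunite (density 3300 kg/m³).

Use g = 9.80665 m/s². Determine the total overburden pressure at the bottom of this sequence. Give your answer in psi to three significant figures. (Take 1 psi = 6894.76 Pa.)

unconsolidated mud: 1920 kg/m³ × 9.80665 m/s² × 200 m = 3.766×10^6 Pa = 546.2 psi
unconsolidated sand: 2090 kg/m³ × 9.80665 m/s² × 850 m = 1.742×10^7 Pa = 2527 psi
dunite: 3300 kg/m³ × 9.80665 m/s² × 39148 m = 1.267×10^9 Pa = 1.837×10^5 psi
Total = 546.2 + 2527 + 1.837×10^5 = 1.8682×10^5 psi

187000 psi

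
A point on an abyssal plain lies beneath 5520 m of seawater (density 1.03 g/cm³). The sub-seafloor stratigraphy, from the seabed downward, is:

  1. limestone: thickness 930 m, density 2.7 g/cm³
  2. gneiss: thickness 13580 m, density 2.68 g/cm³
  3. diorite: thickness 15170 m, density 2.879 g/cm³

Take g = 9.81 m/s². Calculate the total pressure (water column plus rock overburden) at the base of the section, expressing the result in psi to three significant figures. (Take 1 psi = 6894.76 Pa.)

seawater: 1030 kg/m³ × 9.81 m/s² × 5520 m = 5.578×10^7 Pa = 8090 psi
limestone: 2700 kg/m³ × 9.81 m/s² × 930 m = 2.463×10^7 Pa = 3573 psi
gneiss: 2680 kg/m³ × 9.81 m/s² × 13580 m = 3.570×10^8 Pa = 51783 psi
diorite: 2879 kg/m³ × 9.81 m/s² × 15170 m = 4.284×10^8 Pa = 62141 psi
Total = 8090 + 3573 + 51783 + 62141 = 1.2559×10^5 psi

126000 psi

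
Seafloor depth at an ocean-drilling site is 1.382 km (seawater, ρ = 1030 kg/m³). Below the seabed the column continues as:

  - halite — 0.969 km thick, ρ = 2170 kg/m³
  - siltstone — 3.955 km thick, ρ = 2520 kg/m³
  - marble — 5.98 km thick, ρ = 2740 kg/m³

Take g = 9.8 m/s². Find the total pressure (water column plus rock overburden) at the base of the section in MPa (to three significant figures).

293 MPa

seawater: 1030 kg/m³ × 9.8 m/s² × 1382 m = 1.395×10^7 Pa = 13.95 MPa
halite: 2170 kg/m³ × 9.8 m/s² × 969 m = 2.061×10^7 Pa = 20.61 MPa
siltstone: 2520 kg/m³ × 9.8 m/s² × 3955 m = 9.767×10^7 Pa = 97.67 MPa
marble: 2740 kg/m³ × 9.8 m/s² × 5980 m = 1.606×10^8 Pa = 160.6 MPa
Total = 13.95 + 20.61 + 97.67 + 160.6 = 292.80 MPa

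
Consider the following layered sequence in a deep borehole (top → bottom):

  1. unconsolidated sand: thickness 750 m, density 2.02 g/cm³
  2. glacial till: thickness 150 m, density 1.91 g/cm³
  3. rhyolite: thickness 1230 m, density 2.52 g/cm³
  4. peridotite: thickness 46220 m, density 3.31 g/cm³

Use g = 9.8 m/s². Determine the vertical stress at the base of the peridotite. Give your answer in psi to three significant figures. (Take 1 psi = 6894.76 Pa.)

224000 psi

unconsolidated sand: 2020 kg/m³ × 9.8 m/s² × 750 m = 1.485×10^7 Pa = 2153 psi
glacial till: 1910 kg/m³ × 9.8 m/s² × 150 m = 2.808×10^6 Pa = 407.2 psi
rhyolite: 2520 kg/m³ × 9.8 m/s² × 1230 m = 3.038×10^7 Pa = 4406 psi
peridotite: 3310 kg/m³ × 9.8 m/s² × 46220 m = 1.499×10^9 Pa = 2.175×10^5 psi
Total = 2153 + 407.2 + 4406 + 2.175×10^5 = 2.2442×10^5 psi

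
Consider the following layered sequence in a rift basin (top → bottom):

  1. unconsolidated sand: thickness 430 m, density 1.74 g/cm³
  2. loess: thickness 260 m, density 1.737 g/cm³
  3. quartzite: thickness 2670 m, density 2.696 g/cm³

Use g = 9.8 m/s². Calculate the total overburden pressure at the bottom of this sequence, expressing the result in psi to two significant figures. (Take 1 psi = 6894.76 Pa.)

12000 psi

unconsolidated sand: 1740 kg/m³ × 9.8 m/s² × 430 m = 7.332×10^6 Pa = 1063 psi
loess: 1737 kg/m³ × 9.8 m/s² × 260 m = 4.426×10^6 Pa = 641.9 psi
quartzite: 2696 kg/m³ × 9.8 m/s² × 2670 m = 7.054×10^7 Pa = 10231 psi
Total = 1063 + 641.9 + 10231 = 11937 psi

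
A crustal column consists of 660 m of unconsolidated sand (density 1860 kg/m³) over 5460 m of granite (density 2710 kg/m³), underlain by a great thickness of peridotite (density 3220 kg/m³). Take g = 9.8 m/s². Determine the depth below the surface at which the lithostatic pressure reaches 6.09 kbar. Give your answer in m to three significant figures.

20400 m

Pressure at base of upper layers: 1860×9.8×660 + 2710×9.8×5460 = 1.570×10^8 Pa = 1.570 kbar
Remaining pressure to be supplied by peridotite: 6.090×10^8 − 1.570×10^8 = 4.520×10^8 Pa
Additional depth in peridotite = 4.520×10^8 Pa / (3220 kg/m³ × 9.8 m/s²) = 14323 m
Total depth = 6120 m + 14323 m = 20443 m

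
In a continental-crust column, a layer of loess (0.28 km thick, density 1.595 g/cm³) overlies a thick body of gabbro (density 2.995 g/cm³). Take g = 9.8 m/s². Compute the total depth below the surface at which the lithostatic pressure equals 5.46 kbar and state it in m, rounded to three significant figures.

18700 m

Pressure at base of upper layers: 1595×9.8×280 = 4.377×10^6 Pa = 0.04377 kbar
Remaining pressure to be supplied by gabbro: 5.460×10^8 − 4.377×10^6 = 5.416×10^8 Pa
Additional depth in gabbro = 5.416×10^8 Pa / (2995 kg/m³ × 9.8 m/s²) = 18453 m
Total depth = 280 m + 18453 m = 18733 m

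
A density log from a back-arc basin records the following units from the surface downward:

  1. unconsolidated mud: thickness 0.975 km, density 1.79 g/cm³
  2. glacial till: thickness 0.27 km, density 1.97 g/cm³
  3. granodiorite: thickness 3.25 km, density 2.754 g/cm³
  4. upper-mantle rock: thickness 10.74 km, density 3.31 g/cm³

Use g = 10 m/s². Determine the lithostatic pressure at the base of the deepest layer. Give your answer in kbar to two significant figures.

unconsolidated mud: 1790 kg/m³ × 10 m/s² × 975 m = 1.745×10^7 Pa = 0.1745 kbar
glacial till: 1970 kg/m³ × 10 m/s² × 270 m = 5.319×10^6 Pa = 0.05319 kbar
granodiorite: 2754 kg/m³ × 10 m/s² × 3250 m = 8.950×10^7 Pa = 0.8951 kbar
upper-mantle rock: 3310 kg/m³ × 10 m/s² × 10740 m = 3.555×10^8 Pa = 3.555 kbar
Total = 0.1745 + 0.05319 + 0.8951 + 3.555 = 4.6777 kbar

4.7 kbar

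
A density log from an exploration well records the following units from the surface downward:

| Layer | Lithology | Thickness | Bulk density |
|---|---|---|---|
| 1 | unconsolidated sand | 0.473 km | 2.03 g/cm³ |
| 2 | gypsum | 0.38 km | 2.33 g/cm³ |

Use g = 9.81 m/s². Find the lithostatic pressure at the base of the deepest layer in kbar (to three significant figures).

0.181 kbar

unconsolidated sand: 2030 kg/m³ × 9.81 m/s² × 473 m = 9.419×10^6 Pa = 0.09419 kbar
gypsum: 2330 kg/m³ × 9.81 m/s² × 380 m = 8.686×10^6 Pa = 0.08686 kbar
Total = 0.09419 + 0.08686 = 0.18105 kbar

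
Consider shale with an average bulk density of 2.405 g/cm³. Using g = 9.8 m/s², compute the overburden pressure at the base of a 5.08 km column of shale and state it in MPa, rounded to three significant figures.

120 MPa

shale: 2405 kg/m³ × 9.8 m/s² × 5080 m = 1.197×10^8 Pa = 119.7 MPa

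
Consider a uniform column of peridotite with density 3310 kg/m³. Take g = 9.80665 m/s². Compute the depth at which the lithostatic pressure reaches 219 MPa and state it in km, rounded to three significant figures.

6.75 km

h = P/(ρg) = 219 MPa / (3310 kg/m³ × 9.80665 m/s²) = 2.190×10^8 Pa / 32460 Pa/m = 6746.8 m
= 6.7468 km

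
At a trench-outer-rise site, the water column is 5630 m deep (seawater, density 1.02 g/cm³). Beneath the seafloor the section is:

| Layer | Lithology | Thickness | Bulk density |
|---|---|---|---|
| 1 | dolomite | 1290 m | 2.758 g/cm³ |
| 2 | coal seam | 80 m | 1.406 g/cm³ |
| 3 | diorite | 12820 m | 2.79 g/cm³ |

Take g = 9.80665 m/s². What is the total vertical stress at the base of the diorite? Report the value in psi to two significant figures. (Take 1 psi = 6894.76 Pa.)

seawater: 1020 kg/m³ × 9.80665 m/s² × 5630 m = 5.632×10^7 Pa = 8168 psi
dolomite: 2758 kg/m³ × 9.80665 m/s² × 1290 m = 3.489×10^7 Pa = 5060 psi
coal seam: 1406 kg/m³ × 9.80665 m/s² × 80 m = 1.103×10^6 Pa = 160.0 psi
diorite: 2790 kg/m³ × 9.80665 m/s² × 12820 m = 3.508×10^8 Pa = 50874 psi
Total = 8168 + 5060 + 160.0 + 50874 = 64262 psi

64000 psi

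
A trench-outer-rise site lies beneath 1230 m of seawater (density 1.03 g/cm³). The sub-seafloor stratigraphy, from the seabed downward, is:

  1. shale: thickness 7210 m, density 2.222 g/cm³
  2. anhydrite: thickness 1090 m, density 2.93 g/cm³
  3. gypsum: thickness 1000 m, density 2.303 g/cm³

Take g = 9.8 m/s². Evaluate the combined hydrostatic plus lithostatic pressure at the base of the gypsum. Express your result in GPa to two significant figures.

seawater: 1030 kg/m³ × 9.8 m/s² × 1230 m = 1.242×10^7 Pa = 0.01242 GPa
shale: 2222 kg/m³ × 9.8 m/s² × 7210 m = 1.570×10^8 Pa = 0.1570 GPa
anhydrite: 2930 kg/m³ × 9.8 m/s² × 1090 m = 3.130×10^7 Pa = 0.03130 GPa
gypsum: 2303 kg/m³ × 9.8 m/s² × 1000 m = 2.257×10^7 Pa = 0.02257 GPa
Total = 0.01242 + 0.1570 + 0.03130 + 0.02257 = 0.22329 GPa

0.22 GPa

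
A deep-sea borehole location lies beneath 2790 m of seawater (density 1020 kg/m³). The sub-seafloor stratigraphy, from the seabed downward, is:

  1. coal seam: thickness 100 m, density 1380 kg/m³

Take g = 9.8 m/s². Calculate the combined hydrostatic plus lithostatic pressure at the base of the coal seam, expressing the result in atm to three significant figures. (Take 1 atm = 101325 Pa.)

seawater: 1020 kg/m³ × 9.8 m/s² × 2790 m = 2.789×10^7 Pa = 275.2 atm
coal seam: 1380 kg/m³ × 9.8 m/s² × 100 m = 1.352×10^6 Pa = 13.35 atm
Total = 275.2 + 13.35 = 288.59 atm

289 atm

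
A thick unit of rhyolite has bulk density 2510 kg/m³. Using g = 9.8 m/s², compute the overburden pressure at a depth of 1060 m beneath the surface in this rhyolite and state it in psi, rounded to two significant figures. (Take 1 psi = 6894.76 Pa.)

3800 psi

rhyolite: 2510 kg/m³ × 9.8 m/s² × 1060 m = 2.607×10^7 Pa = 3782 psi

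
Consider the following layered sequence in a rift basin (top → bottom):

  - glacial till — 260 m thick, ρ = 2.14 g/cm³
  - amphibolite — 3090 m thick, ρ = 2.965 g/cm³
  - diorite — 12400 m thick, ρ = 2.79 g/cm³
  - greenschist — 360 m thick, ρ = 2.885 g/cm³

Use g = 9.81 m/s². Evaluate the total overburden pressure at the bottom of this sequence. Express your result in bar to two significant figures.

glacial till: 2140 kg/m³ × 9.81 m/s² × 260 m = 5.458×10^6 Pa = 54.58 bar
amphibolite: 2965 kg/m³ × 9.81 m/s² × 3090 m = 8.988×10^7 Pa = 898.8 bar
diorite: 2790 kg/m³ × 9.81 m/s² × 12400 m = 3.394×10^8 Pa = 3394 bar
greenschist: 2885 kg/m³ × 9.81 m/s² × 360 m = 1.019×10^7 Pa = 101.9 bar
Total = 54.58 + 898.8 + 3394 + 101.9 = 4449.1 bar

4400 bar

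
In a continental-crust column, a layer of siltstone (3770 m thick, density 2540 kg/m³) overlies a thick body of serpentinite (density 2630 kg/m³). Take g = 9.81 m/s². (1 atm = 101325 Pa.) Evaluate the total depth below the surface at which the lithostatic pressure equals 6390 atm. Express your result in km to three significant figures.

25.2 km

Pressure at base of upper layers: 2540×9.81×3770 = 9.394×10^7 Pa = 927.1 atm
Remaining pressure to be supplied by serpentinite: 6.475×10^8 − 9.394×10^7 = 5.535×10^8 Pa
Additional depth in serpentinite = 5.535×10^8 Pa / (2630 kg/m³ × 9.81 m/s²) = 21454 m
Total depth = 3770 m + 21454 m = 25224 m
= 25.224 km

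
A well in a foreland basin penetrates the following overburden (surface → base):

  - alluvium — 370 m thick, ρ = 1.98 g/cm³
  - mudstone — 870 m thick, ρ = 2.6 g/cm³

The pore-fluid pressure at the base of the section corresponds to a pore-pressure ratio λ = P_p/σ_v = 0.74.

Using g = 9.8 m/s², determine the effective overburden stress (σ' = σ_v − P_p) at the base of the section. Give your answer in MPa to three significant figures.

7.63 MPa

Overburden (lithostatic) stress σ_v:
alluvium: 1980 kg/m³ × 9.8 m/s² × 370 m = 7.179×10^6 Pa = 7.179 MPa
mudstone: 2600 kg/m³ × 9.8 m/s² × 870 m = 2.217×10^7 Pa = 22.17 MPa
Total = 7.179 + 22.17 = 29.347 MPa
Pore pressure P_p = λ·σ_v = 0.74 × 29.35 MPa = 21.72 MPa
Effective stress σ' = σ_v − P_p = 29.35 − 21.72 = 7.6302 MPa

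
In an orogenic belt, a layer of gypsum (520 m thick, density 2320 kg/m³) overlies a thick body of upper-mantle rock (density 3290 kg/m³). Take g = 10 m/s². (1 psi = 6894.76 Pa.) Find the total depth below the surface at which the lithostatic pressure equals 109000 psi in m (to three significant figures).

23000 m

Pressure at base of upper layers: 2320×10×520 = 1.206×10^7 Pa = 1750 psi
Remaining pressure to be supplied by upper-mantle rock: 7.515×10^8 − 1.206×10^7 = 7.395×10^8 Pa
Additional depth in upper-mantle rock = 7.395×10^8 Pa / (3290 kg/m³ × 10 m/s²) = 22476 m
Total depth = 520 m + 22476 m = 22996 m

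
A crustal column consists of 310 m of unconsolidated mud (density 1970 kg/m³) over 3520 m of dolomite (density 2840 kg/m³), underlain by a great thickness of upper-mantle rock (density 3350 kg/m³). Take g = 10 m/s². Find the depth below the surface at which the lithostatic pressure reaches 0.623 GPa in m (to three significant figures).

19300 m

Pressure at base of upper layers: 1970×10×310 + 2840×10×3520 = 1.061×10^8 Pa = 0.1061 GPa
Remaining pressure to be supplied by upper-mantle rock: 6.230×10^8 − 1.061×10^8 = 5.169×10^8 Pa
Additional depth in upper-mantle rock = 5.169×10^8 Pa / (3350 kg/m³ × 10 m/s²) = 15431 m
Total depth = 3830 m + 15431 m = 19261 m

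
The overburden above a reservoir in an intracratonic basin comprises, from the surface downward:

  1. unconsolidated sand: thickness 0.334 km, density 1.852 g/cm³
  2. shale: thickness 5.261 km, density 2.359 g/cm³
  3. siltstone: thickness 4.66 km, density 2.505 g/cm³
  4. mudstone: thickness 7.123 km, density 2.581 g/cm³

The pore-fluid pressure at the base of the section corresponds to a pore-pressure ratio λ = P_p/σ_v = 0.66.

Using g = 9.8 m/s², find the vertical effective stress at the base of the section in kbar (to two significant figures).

1.4 kbar

Overburden (lithostatic) stress σ_v:
unconsolidated sand: 1852 kg/m³ × 9.8 m/s² × 334 m = 6.062×10^6 Pa = 6.062 MPa
shale: 2359 kg/m³ × 9.8 m/s² × 5261 m = 1.216×10^8 Pa = 121.6 MPa
siltstone: 2505 kg/m³ × 9.8 m/s² × 4660 m = 1.144×10^8 Pa = 114.4 MPa
mudstone: 2581 kg/m³ × 9.8 m/s² × 7123 m = 1.802×10^8 Pa = 180.2 MPa
Total = 6.062 + 121.6 + 114.4 + 180.2 = 422.25 MPa
Pore pressure P_p = λ·σ_v = 0.66 × 422.3 MPa = 278.7 MPa
Effective stress σ' = σ_v − P_p = 422.3 − 278.7 = 143.57 MPa = 1.4357 kbar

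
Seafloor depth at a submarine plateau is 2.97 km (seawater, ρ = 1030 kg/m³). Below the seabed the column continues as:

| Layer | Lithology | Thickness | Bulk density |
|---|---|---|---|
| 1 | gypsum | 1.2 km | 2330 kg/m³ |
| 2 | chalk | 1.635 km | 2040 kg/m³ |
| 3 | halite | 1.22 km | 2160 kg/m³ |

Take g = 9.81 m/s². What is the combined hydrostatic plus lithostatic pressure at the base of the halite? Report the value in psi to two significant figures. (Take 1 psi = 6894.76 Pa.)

seawater: 1030 kg/m³ × 9.81 m/s² × 2970 m = 3.001×10^7 Pa = 4353 psi
gypsum: 2330 kg/m³ × 9.81 m/s² × 1200 m = 2.743×10^7 Pa = 3978 psi
chalk: 2040 kg/m³ × 9.81 m/s² × 1635 m = 3.272×10^7 Pa = 4746 psi
halite: 2160 kg/m³ × 9.81 m/s² × 1220 m = 2.585×10^7 Pa = 3749 psi
Total = 4353 + 3978 + 4746 + 3749 = 16826 psi

17000 psi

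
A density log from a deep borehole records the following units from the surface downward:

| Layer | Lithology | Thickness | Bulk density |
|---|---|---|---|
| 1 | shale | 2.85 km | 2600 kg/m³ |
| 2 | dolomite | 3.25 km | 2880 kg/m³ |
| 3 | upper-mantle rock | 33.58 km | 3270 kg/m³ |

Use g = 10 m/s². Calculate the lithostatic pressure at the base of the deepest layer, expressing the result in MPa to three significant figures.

shale: 2600 kg/m³ × 10 m/s² × 2850 m = 7.410×10^7 Pa = 74.10 MPa
dolomite: 2880 kg/m³ × 10 m/s² × 3250 m = 9.360×10^7 Pa = 93.60 MPa
upper-mantle rock: 3270 kg/m³ × 10 m/s² × 33580 m = 1.098×10^9 Pa = 1098 MPa
Total = 74.10 + 93.60 + 1098 = 1265.8 MPa

1270 MPa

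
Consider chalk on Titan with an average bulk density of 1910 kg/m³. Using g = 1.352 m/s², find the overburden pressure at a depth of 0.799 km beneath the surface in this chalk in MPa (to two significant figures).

chalk: 1910 kg/m³ × 1.352 m/s² × 799 m = 2.063×10^6 Pa = 2.063 MPa

2.1 MPa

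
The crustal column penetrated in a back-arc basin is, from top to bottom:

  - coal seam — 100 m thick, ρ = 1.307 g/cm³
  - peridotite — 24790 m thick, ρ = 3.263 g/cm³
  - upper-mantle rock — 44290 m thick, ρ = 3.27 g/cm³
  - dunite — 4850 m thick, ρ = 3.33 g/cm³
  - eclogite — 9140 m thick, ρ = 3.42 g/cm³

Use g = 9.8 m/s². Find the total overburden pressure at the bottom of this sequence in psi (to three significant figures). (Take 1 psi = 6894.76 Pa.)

coal seam: 1307 kg/m³ × 9.8 m/s² × 100 m = 1.281×10^6 Pa = 185.8 psi
peridotite: 3263 kg/m³ × 9.8 m/s² × 24790 m = 7.927×10^8 Pa = 1.150×10^5 psi
upper-mantle rock: 3270 kg/m³ × 9.8 m/s² × 44290 m = 1.419×10^9 Pa = 2.059×10^5 psi
dunite: 3330 kg/m³ × 9.8 m/s² × 4850 m = 1.583×10^8 Pa = 22956 psi
eclogite: 3420 kg/m³ × 9.8 m/s² × 9140 m = 3.063×10^8 Pa = 44430 psi
Total = 185.8 + 1.150×10^5 + 2.059×10^5 + 22956 + 44430 = 3.8840×10^5 psi

388000 psi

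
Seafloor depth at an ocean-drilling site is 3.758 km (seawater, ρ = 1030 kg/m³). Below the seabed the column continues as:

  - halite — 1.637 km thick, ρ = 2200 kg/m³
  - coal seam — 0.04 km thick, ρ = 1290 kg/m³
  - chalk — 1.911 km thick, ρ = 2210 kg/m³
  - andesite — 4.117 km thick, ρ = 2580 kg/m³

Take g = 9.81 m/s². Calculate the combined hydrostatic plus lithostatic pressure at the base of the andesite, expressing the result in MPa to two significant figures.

220 MPa

seawater: 1030 kg/m³ × 9.81 m/s² × 3758 m = 3.797×10^7 Pa = 37.97 MPa
halite: 2200 kg/m³ × 9.81 m/s² × 1637 m = 3.533×10^7 Pa = 35.33 MPa
coal seam: 1290 kg/m³ × 9.81 m/s² × 40 m = 5.062×10^5 Pa = 0.5062 MPa
chalk: 2210 kg/m³ × 9.81 m/s² × 1911 m = 4.143×10^7 Pa = 41.43 MPa
andesite: 2580 kg/m³ × 9.81 m/s² × 4117 m = 1.042×10^8 Pa = 104.2 MPa
Total = 37.97 + 35.33 + 0.5062 + 41.43 + 104.2 = 219.44 MPa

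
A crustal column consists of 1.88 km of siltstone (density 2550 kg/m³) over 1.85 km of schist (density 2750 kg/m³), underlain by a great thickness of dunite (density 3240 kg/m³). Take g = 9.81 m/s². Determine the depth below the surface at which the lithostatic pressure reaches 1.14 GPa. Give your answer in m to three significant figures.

36500 m

Pressure at base of upper layers: 2550×9.81×1880 + 2750×9.81×1850 = 9.694×10^7 Pa = 0.09694 GPa
Remaining pressure to be supplied by dunite: 1.140×10^9 − 9.694×10^7 = 1.043×10^9 Pa
Additional depth in dunite = 1.043×10^9 Pa / (3240 kg/m³ × 9.81 m/s²) = 32817 m
Total depth = 3730 m + 32817 m = 36547 m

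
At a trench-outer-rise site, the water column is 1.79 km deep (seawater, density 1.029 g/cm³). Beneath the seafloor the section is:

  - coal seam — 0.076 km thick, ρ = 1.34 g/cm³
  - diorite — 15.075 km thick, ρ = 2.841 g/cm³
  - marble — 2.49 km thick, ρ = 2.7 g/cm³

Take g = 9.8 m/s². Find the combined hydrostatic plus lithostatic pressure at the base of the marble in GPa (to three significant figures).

0.505 GPa

seawater: 1029 kg/m³ × 9.8 m/s² × 1790 m = 1.805×10^7 Pa = 0.01805 GPa
coal seam: 1340 kg/m³ × 9.8 m/s² × 76 m = 9.980×10^5 Pa = 9.980×10^-4 GPa
diorite: 2841 kg/m³ × 9.8 m/s² × 15075 m = 4.197×10^8 Pa = 0.4197 GPa
marble: 2700 kg/m³ × 9.8 m/s² × 2490 m = 6.589×10^7 Pa = 0.06589 GPa
Total = 0.01805 + 9.980×10^-4 + 0.4197 + 0.06589 = 0.50465 GPa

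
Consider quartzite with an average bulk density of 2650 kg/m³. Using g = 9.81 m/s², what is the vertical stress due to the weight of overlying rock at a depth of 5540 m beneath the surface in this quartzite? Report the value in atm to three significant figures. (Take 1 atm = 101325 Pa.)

quartzite: 2650 kg/m³ × 9.81 m/s² × 5540 m = 1.440×10^8 Pa = 1421 atm

1420 atm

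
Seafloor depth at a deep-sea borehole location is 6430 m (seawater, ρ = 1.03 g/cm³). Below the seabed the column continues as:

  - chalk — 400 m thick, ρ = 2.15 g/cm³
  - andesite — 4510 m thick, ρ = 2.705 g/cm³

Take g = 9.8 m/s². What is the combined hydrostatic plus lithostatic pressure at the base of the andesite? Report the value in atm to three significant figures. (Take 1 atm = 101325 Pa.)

1900 atm

seawater: 1030 kg/m³ × 9.8 m/s² × 6430 m = 6.490×10^7 Pa = 640.6 atm
chalk: 2150 kg/m³ × 9.8 m/s² × 400 m = 8.428×10^6 Pa = 83.18 atm
andesite: 2705 kg/m³ × 9.8 m/s² × 4510 m = 1.196×10^8 Pa = 1180 atm
Total = 640.6 + 83.18 + 1180 = 1903.7 atm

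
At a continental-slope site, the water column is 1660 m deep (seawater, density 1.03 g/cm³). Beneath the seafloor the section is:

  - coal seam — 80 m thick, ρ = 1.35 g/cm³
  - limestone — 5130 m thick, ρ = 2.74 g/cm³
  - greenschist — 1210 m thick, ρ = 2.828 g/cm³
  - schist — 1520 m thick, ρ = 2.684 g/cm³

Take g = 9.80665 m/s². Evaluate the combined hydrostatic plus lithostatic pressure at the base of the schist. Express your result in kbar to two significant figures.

seawater: 1030 kg/m³ × 9.80665 m/s² × 1660 m = 1.677×10^7 Pa = 0.1677 kbar
coal seam: 1350 kg/m³ × 9.80665 m/s² × 80 m = 1.059×10^6 Pa = 0.01059 kbar
limestone: 2740 kg/m³ × 9.80665 m/s² × 5130 m = 1.378×10^8 Pa = 1.378 kbar
greenschist: 2828 kg/m³ × 9.80665 m/s² × 1210 m = 3.356×10^7 Pa = 0.3356 kbar
schist: 2684 kg/m³ × 9.80665 m/s² × 1520 m = 4.001×10^7 Pa = 0.4001 kbar
Total = 0.1677 + 0.01059 + 1.378 + 0.3356 + 0.4001 = 2.2924 kbar

2.3 kbar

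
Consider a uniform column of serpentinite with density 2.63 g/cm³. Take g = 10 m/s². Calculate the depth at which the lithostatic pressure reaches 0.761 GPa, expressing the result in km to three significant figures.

28.9 km

h = P/(ρg) = 0.761 GPa / (2630 kg/m³ × 10 m/s²) = 7.610×10^8 Pa / 26300 Pa/m = 28935 m
= 28.935 km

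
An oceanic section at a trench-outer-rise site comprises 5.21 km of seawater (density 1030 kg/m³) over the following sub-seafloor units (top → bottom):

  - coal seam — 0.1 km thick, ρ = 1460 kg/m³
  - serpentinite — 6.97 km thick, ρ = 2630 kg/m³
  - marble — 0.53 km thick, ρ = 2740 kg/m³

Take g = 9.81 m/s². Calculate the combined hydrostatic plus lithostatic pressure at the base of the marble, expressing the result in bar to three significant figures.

seawater: 1030 kg/m³ × 9.81 m/s² × 5210 m = 5.264×10^7 Pa = 526.4 bar
coal seam: 1460 kg/m³ × 9.81 m/s² × 100 m = 1.432×10^6 Pa = 14.32 bar
serpentinite: 2630 kg/m³ × 9.81 m/s² × 6970 m = 1.798×10^8 Pa = 1798 bar
marble: 2740 kg/m³ × 9.81 m/s² × 530 m = 1.425×10^7 Pa = 142.5 bar
Total = 526.4 + 14.32 + 1798 + 142.5 = 2481.5 bar

2480 bar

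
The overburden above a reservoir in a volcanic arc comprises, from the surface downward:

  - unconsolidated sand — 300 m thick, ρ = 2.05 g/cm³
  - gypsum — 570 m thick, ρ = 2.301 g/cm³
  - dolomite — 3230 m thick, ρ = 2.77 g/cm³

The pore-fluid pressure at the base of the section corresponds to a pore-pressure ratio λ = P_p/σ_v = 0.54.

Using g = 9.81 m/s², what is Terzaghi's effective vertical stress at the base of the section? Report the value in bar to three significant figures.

491 bar

Overburden (lithostatic) stress σ_v:
unconsolidated sand: 2050 kg/m³ × 9.81 m/s² × 300 m = 6.033×10^6 Pa = 6.033 MPa
gypsum: 2301 kg/m³ × 9.81 m/s² × 570 m = 1.287×10^7 Pa = 12.87 MPa
dolomite: 2770 kg/m³ × 9.81 m/s² × 3230 m = 8.777×10^7 Pa = 87.77 MPa
Total = 6.033 + 12.87 + 87.77 = 106.67 MPa
Pore pressure P_p = λ·σ_v = 0.54 × 106.7 MPa = 57.60 MPa
Effective stress σ' = σ_v − P_p = 106.7 − 57.60 = 49.069 MPa = 490.69 bar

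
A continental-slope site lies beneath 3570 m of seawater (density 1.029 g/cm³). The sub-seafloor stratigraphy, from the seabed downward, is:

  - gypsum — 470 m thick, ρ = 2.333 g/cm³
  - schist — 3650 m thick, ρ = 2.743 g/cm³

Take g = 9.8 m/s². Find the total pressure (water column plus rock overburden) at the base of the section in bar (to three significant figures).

seawater: 1029 kg/m³ × 9.8 m/s² × 3570 m = 3.600×10^7 Pa = 360.0 bar
gypsum: 2333 kg/m³ × 9.8 m/s² × 470 m = 1.075×10^7 Pa = 107.5 bar
schist: 2743 kg/m³ × 9.8 m/s² × 3650 m = 9.812×10^7 Pa = 981.2 bar
Total = 360.0 + 107.5 + 981.2 = 1448.6 bar

1450 bar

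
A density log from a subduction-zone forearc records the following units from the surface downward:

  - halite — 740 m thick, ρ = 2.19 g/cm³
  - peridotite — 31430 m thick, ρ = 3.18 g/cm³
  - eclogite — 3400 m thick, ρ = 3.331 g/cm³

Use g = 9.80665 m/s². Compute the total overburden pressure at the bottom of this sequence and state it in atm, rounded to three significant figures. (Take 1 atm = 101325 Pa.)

10900 atm

halite: 2190 kg/m³ × 9.80665 m/s² × 740 m = 1.589×10^7 Pa = 156.8 atm
peridotite: 3180 kg/m³ × 9.80665 m/s² × 31430 m = 9.801×10^8 Pa = 9673 atm
eclogite: 3331 kg/m³ × 9.80665 m/s² × 3400 m = 1.111×10^8 Pa = 1096 atm
Total = 156.8 + 9673 + 1096 = 10926 atm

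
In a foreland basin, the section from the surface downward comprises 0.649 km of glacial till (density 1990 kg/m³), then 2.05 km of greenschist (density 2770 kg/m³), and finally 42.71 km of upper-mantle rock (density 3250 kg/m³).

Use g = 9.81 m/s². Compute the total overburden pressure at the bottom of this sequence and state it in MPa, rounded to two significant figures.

1400 MPa

glacial till: 1990 kg/m³ × 9.81 m/s² × 649 m = 1.267×10^7 Pa = 12.67 MPa
greenschist: 2770 kg/m³ × 9.81 m/s² × 2050 m = 5.571×10^7 Pa = 55.71 MPa
upper-mantle rock: 3250 kg/m³ × 9.81 m/s² × 42710 m = 1.362×10^9 Pa = 1362 MPa
Total = 12.67 + 55.71 + 1362 = 1430.1 MPa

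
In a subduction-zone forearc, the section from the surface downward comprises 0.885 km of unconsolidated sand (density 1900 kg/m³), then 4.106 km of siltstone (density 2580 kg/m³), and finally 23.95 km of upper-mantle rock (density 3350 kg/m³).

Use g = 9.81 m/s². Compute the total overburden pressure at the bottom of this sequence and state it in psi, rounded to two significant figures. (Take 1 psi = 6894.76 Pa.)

130000 psi

unconsolidated sand: 1900 kg/m³ × 9.81 m/s² × 885 m = 1.650×10^7 Pa = 2392 psi
siltstone: 2580 kg/m³ × 9.81 m/s² × 4106 m = 1.039×10^8 Pa = 15073 psi
upper-mantle rock: 3350 kg/m³ × 9.81 m/s² × 23950 m = 7.871×10^8 Pa = 1.142×10^5 psi
Total = 2392 + 15073 + 1.142×10^5 = 1.3162×10^5 psi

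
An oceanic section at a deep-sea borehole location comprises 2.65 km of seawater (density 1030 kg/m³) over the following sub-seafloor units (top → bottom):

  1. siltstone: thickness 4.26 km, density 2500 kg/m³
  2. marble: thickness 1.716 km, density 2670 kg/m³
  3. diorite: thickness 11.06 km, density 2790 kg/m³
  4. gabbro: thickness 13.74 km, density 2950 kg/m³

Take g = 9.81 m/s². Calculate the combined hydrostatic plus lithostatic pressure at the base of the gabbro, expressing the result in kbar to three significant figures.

8.77 kbar

seawater: 1030 kg/m³ × 9.81 m/s² × 2650 m = 2.678×10^7 Pa = 0.2678 kbar
siltstone: 2500 kg/m³ × 9.81 m/s² × 4260 m = 1.045×10^8 Pa = 1.045 kbar
marble: 2670 kg/m³ × 9.81 m/s² × 1716 m = 4.495×10^7 Pa = 0.4495 kbar
diorite: 2790 kg/m³ × 9.81 m/s² × 11060 m = 3.027×10^8 Pa = 3.027 kbar
gabbro: 2950 kg/m³ × 9.81 m/s² × 13740 m = 3.976×10^8 Pa = 3.976 kbar
Total = 0.2678 + 1.045 + 0.4495 + 3.027 + 3.976 = 8.7654 kbar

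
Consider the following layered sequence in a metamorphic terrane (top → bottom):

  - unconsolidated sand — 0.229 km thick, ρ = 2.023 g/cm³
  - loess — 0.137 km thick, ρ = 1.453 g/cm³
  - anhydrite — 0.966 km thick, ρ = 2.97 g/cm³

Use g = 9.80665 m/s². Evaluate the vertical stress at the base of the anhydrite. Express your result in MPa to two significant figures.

unconsolidated sand: 2023 kg/m³ × 9.80665 m/s² × 229 m = 4.543×10^6 Pa = 4.543 MPa
loess: 1453 kg/m³ × 9.80665 m/s² × 137 m = 1.952×10^6 Pa = 1.952 MPa
anhydrite: 2970 kg/m³ × 9.80665 m/s² × 966 m = 2.814×10^7 Pa = 28.14 MPa
Total = 4.543 + 1.952 + 28.14 = 34.631 MPa

35 MPa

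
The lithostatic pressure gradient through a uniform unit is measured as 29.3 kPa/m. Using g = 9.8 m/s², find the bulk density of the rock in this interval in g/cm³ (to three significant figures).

2.99 g/cm³

ρ = (dP/dz)/g = 29.3 kPa/m / 9.8 m/s² = 29300 Pa/m / 9.8 m/s² = 2989.8 kg/m³
= 2.990 g/cm³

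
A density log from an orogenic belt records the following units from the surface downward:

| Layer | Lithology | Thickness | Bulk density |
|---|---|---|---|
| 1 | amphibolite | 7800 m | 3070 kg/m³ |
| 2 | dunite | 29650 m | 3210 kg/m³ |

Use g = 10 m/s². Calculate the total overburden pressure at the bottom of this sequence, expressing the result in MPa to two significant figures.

1200 MPa

amphibolite: 3070 kg/m³ × 10 m/s² × 7800 m = 2.395×10^8 Pa = 239.5 MPa
dunite: 3210 kg/m³ × 10 m/s² × 29650 m = 9.518×10^8 Pa = 951.8 MPa
Total = 239.5 + 951.8 = 1191.2 MPa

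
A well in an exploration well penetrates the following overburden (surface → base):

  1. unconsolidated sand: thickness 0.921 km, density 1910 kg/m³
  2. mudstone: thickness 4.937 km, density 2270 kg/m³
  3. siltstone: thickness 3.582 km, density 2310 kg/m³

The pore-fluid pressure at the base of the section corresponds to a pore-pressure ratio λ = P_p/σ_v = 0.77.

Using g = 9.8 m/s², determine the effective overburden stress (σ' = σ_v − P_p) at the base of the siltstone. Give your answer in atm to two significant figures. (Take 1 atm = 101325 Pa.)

470 atm

Overburden (lithostatic) stress σ_v:
unconsolidated sand: 1910 kg/m³ × 9.8 m/s² × 921 m = 1.724×10^7 Pa = 17.24 MPa
mudstone: 2270 kg/m³ × 9.8 m/s² × 4937 m = 1.098×10^8 Pa = 109.8 MPa
siltstone: 2310 kg/m³ × 9.8 m/s² × 3582 m = 8.109×10^7 Pa = 81.09 MPa
Total = 17.24 + 109.8 + 81.09 = 208.16 MPa
Pore pressure P_p = λ·σ_v = 0.77 × 208.2 MPa = 160.3 MPa
Effective stress σ' = σ_v − P_p = 208.2 − 160.3 = 47.876 MPa = 472.50 atm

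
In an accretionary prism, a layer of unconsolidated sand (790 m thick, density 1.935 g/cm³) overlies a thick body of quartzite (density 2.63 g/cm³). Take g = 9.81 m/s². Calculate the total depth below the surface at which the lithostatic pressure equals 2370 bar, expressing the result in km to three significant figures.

9.39 km

Pressure at base of upper layers: 1935×9.81×790 = 1.500×10^7 Pa = 150.0 bar
Remaining pressure to be supplied by quartzite: 2.370×10^8 − 1.500×10^7 = 2.220×10^8 Pa
Additional depth in quartzite = 2.220×10^8 Pa / (2630 kg/m³ × 9.81 m/s²) = 8604.7 m
Total depth = 790 m + 8604.7 m = 9394.7 m
= 9.3947 km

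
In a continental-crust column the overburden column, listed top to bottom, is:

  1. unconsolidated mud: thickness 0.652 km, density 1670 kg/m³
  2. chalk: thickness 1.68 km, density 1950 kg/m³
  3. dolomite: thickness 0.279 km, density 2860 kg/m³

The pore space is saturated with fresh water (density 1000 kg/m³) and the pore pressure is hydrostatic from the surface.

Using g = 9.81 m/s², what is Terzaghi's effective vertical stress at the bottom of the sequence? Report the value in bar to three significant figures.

Overburden (lithostatic) stress σ_v:
unconsolidated mud: 1670 kg/m³ × 9.81 m/s² × 652 m = 1.068×10^7 Pa = 10.68 MPa
chalk: 1950 kg/m³ × 9.81 m/s² × 1680 m = 3.214×10^7 Pa = 32.14 MPa
dolomite: 2860 kg/m³ × 9.81 m/s² × 279 m = 7.828×10^6 Pa = 7.828 MPa
Total = 10.68 + 32.14 + 7.828 = 50.647 MPa
Pore pressure P_p = 1000 kg/m³ × 9.81 m/s² × 2611 m = 2.561×10^7 Pa = 25.61 MPa
Effective stress σ' = σ_v − P_p = 50.65 − 25.61 = 25.033 MPa = 250.33 bar

250 bar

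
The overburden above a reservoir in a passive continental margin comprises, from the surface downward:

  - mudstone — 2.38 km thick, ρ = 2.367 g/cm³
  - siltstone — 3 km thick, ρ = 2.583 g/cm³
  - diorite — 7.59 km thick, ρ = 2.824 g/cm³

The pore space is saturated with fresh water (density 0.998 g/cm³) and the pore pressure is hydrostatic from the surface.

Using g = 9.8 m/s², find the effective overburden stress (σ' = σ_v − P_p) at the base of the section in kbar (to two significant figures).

Overburden (lithostatic) stress σ_v:
mudstone: 2367 kg/m³ × 9.8 m/s² × 2380 m = 5.521×10^7 Pa = 55.21 MPa
siltstone: 2583 kg/m³ × 9.8 m/s² × 3000 m = 7.594×10^7 Pa = 75.94 MPa
diorite: 2824 kg/m³ × 9.8 m/s² × 7590 m = 2.101×10^8 Pa = 210.1 MPa
Total = 55.21 + 75.94 + 210.1 = 341.20 MPa
Pore pressure P_p = 998 kg/m³ × 9.8 m/s² × 12970 m = 1.269×10^8 Pa = 126.9 MPa
Effective stress σ' = σ_v − P_p = 341.2 − 126.9 = 214.35 MPa = 2.1435 kbar

2.1 kbar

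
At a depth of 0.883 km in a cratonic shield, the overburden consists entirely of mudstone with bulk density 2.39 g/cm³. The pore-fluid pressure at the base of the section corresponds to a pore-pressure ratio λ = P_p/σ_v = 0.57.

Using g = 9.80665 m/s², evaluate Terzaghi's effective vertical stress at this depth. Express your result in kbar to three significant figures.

Overburden (lithostatic) stress σ_v:
mudstone: 2390 kg/m³ × 9.80665 m/s² × 883 m = 2.070×10^7 Pa = 20.70 MPa
Pore pressure P_p = λ·σ_v = 0.57 × 20.70 MPa = 11.80 MPa
Effective stress σ' = σ_v − P_p = 20.70 − 11.80 = 8.8991 MPa = 0.088991 kbar

0.0890 kbar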